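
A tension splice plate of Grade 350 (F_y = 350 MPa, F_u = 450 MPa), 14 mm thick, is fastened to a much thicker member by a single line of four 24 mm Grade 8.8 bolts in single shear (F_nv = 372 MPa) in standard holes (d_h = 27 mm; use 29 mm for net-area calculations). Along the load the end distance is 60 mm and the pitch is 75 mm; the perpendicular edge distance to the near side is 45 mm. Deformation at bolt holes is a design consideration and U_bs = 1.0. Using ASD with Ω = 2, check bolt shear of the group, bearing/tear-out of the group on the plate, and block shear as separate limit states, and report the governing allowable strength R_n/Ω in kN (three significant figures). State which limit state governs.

337 kN (bolt shear governs)

Bolt shear: A_b = π·24²/4 = 452.4 mm²; R_n = 372 × 452.4 × 4 × 1 / 1000 = 673.2 kN → 673.2 / 2 = 337 kN.
Bearing: edge l_c = 46.5, r_n = 351.5 kN; interior l_c = 48, r_n = 362.9 kN; R_n = 351.5 + 3·362.9 = 1440 kN → 720 kN.
Block shear: A_gv = 3990, A_nv = 2569, A_nt = 427 mm²; R_n = min(0.6F_uA_nv, 0.6F_yA_gv) + U_bs·F_u·A_nt = 885.8 kN → 443 kN.
Bolt shear governs: 337 kN.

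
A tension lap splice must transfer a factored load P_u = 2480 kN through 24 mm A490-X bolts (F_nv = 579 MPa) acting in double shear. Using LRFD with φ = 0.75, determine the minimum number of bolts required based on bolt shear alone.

7 bolts

A_b = π·24²/4 = 452.4 mm².
Per-bolt design strength φR_n = 0.75 × 579 × 452.4 × 2 / 1000 = 392.9 kN.
n ≥ 2480 / 392.9 = 6.312 → use 7 bolts.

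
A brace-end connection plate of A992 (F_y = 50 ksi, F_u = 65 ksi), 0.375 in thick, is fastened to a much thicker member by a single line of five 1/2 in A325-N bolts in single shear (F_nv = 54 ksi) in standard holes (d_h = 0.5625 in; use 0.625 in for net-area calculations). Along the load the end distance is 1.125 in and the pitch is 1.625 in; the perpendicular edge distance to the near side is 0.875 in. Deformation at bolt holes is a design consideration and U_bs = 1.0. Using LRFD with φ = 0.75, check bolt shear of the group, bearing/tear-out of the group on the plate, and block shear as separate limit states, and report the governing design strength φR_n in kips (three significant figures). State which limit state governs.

39.8 kips (bolt shear governs)

Bolt shear: A_b = π·0.5²/4 = 0.1963 in²; R_n = 54 × 0.1963 × 5 × 1 = 53.01 kips → 0.75 × 53.01 = 39.8 kips.
Bearing: edge l_c = 0.8438, r_n = 24.68 kips; interior l_c = 1.062, r_n = 29.25 kips; R_n = 24.68 + 4·29.25 = 141.7 kips → 106 kips.
Block shear: A_gv = 2.859, A_nv = 1.805, A_nt = 0.2109 in²; R_n = min(0.6F_uA_nv, 0.6F_yA_gv) + U_bs·F_u·A_nt = 84.09 kips → 63.1 kips.
Bolt shear governs: 39.8 kips.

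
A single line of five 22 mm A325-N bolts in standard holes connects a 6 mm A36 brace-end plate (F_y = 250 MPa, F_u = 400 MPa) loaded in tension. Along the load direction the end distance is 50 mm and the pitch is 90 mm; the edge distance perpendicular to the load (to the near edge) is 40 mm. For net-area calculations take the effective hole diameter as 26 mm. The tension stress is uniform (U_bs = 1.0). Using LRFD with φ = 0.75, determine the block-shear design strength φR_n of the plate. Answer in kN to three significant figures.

325 kN

Shear plane L_v = 50 + 4·90 = 410 mm; A_gv = 410 × 6 = 2460 mm².
A_nv = (410 − 4.5·26) × 6 = 1758 mm².
A_nt = (40 − 0.5·26) × 6 = 162 mm².
0.6 F_u A_nv = 421.9 kN; 0.6 F_y A_gv = 369 kN → shear yielding governs the shear term.
R_n = 369 + 1.0 × 400 × 162 / 1000 = 433.8 kN.
Design strength φR_n = 0.75 × 433.8 = 325 kN.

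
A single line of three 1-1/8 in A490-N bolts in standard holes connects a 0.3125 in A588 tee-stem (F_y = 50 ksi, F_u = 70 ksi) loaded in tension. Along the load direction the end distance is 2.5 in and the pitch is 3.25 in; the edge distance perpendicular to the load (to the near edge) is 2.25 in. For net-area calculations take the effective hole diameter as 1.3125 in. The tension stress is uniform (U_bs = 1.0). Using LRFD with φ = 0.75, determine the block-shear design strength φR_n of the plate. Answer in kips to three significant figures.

Shear plane L_v = 2.5 + 2·3.25 = 9 in; A_gv = 9 × 0.3125 = 2.812 in².
A_nv = (9 − 2.5·1.3125) × 0.3125 = 1.787 in².
A_nt = (2.25 − 0.5·1.3125) × 0.3125 = 0.498 in².
0.6 F_u A_nv = 75.06 kips; 0.6 F_y A_gv = 84.38 kips → shear rupture governs the shear term.
R_n = 75.06 + 1.0 × 70 × 0.498 = 109.9 kips.
Design strength φR_n = 0.75 × 109.9 = 82.4 kips.

82.4 kips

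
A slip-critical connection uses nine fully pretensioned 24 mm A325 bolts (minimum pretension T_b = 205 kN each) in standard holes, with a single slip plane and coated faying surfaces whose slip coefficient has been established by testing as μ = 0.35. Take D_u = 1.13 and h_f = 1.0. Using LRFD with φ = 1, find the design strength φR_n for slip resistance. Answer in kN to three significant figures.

730 kN

R_n = μ · D_u · h_f · T_b · n_s · n_b = 0.35 × 1.13 × 1.0 × 205 × 1 × 9 = 729.7 kN.
Design strength φR_n = 1 × 729.7 = 730 kN.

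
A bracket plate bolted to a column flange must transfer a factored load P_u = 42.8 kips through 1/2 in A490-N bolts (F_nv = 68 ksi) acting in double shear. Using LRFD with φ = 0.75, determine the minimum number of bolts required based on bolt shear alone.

A_b = π·0.5²/4 = 0.1963 in².
Per-bolt design strength φR_n = 0.75 × 68 × 0.1963 × 2 = 20.03 kips.
n ≥ 42.8 / 20.03 = 2.137 → use 3 bolts.

3 bolts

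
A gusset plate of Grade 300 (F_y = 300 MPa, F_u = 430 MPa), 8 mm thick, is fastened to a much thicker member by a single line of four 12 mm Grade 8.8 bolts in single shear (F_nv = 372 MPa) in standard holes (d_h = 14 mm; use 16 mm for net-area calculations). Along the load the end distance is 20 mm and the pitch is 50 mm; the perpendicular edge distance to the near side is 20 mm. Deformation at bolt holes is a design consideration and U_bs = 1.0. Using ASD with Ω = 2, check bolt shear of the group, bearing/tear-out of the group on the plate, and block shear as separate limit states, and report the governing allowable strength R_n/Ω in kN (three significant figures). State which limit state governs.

84.1 kN (bolt shear governs)

Bolt shear: A_b = π·12²/4 = 113.1 mm²; R_n = 372 × 113.1 × 4 × 1 / 1000 = 168.3 kN → 168.3 / 2 = 84.1 kN.
Bearing: edge l_c = 13, r_n = 53.66 kN; interior l_c = 36, r_n = 99.07 kN; R_n = 53.66 + 3·99.07 = 350.9 kN → 175 kN.
Block shear: A_gv = 1360, A_nv = 912, A_nt = 96 mm²; R_n = min(0.6F_uA_nv, 0.6F_yA_gv) + U_bs·F_u·A_nt = 276.6 kN → 138 kN.
Bolt shear governs: 84.1 kN.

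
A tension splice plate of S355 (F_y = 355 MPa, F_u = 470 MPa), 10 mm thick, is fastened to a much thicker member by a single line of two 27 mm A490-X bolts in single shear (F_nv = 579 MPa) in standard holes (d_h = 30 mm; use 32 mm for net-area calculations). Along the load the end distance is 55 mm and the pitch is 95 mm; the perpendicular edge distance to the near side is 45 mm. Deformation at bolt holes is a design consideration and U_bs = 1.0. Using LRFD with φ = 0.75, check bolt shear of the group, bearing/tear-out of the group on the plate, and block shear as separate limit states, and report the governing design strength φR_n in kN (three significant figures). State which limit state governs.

Bolt shear: A_b = π·27²/4 = 572.6 mm²; R_n = 579 × 572.6 × 2 × 1 / 1000 = 663 kN → 0.75 × 663 = 497 kN.
Bearing: edge l_c = 40, r_n = 225.6 kN; interior l_c = 65, r_n = 304.6 kN; R_n = 225.6 + 1·304.6 = 530.2 kN → 398 kN.
Block shear: A_gv = 1500, A_nv = 1020, A_nt = 290 mm²; R_n = min(0.6F_uA_nv, 0.6F_yA_gv) + U_bs·F_u·A_nt = 423.9 kN → 318 kN.
Block shear governs: 318 kN.

318 kN (block shear governs)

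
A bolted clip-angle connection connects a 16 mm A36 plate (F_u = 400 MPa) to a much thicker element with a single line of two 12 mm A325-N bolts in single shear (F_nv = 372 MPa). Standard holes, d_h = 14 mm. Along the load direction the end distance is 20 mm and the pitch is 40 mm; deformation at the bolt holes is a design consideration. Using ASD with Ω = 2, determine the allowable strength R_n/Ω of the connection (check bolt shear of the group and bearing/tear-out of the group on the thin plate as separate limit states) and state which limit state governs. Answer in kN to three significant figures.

42.1 kN (bolt shear governs)

Bolt shear: A_b = π·12²/4 = 113.1 mm²; R_n = 372 × 113.1 × 2 × 1 / 1000 = 84.14 kN → 84.14 / 2 = 42.1 kN.
Bearing (1.2 l_c t F_u ≤ 2.4 d t F_u): upper limit = 2.4·12·16·400 / 1000 = 184.3 kN.
  Edge l_c = 20 − 14/2 = 13 → r_n = 99.84 kN; interior l_c = 40 − 14 = 26 → r_n = 184.3 kN.
  R_n,bearing = 1·99.84 + 1·184.3 = 284.2 kN → 284.2 / 2 = 142 kN.
Bolt shear governs: 42.1 kN.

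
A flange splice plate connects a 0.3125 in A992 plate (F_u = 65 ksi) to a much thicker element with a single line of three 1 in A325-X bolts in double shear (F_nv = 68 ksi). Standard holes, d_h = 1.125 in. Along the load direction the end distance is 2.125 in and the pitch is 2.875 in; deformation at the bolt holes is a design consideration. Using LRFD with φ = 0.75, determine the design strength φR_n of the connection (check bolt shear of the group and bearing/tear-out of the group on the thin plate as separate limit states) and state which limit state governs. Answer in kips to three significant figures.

Bolt shear: A_b = π·1²/4 = 0.7854 in²; R_n = 68 × 0.7854 × 3 × 2 = 320.4 kips → 0.75 × 320.4 = 240 kips.
Bearing (1.2 l_c t F_u ≤ 2.4 d t F_u): upper limit = 2.4·1·0.3125·65 = 48.75 kips.
  Edge l_c = 2.125 − 1.125/2 = 1.562 → r_n = 38.09 kips; interior l_c = 2.875 − 1.125 = 1.75 → r_n = 42.66 kips.
  R_n,bearing = 1·38.09 + 2·42.66 = 123.4 kips → 0.75 × 123.4 = 92.5 kips.
Bearing governs: 92.5 kips.

92.5 kips (bearing governs)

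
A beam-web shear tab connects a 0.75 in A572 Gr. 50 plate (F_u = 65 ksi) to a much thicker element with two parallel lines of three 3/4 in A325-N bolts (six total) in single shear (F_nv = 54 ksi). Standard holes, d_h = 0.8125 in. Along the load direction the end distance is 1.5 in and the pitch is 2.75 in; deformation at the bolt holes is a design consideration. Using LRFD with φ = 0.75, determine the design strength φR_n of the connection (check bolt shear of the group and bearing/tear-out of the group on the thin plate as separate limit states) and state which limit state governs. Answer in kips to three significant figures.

Bolt shear: A_b = π·0.75²/4 = 0.4418 in²; R_n = 54 × 0.4418 × 6 × 1 = 143.1 kips → 0.75 × 143.1 = 107 kips.
Bearing (1.2 l_c t F_u ≤ 2.4 d t F_u): upper limit = 2.4·0.75·0.75·65 = 87.75 kips.
  Edge l_c = 1.5 − 0.8125/2 = 1.094 → r_n = 63.98 kips; interior l_c = 2.75 − 0.8125 = 1.938 → r_n = 87.75 kips.
  R_n,bearing = 2·63.98 + 4·87.75 = 479 kips → 0.75 × 479 = 359 kips.
Bolt shear governs: 107 kips.

107 kips (bolt shear governs)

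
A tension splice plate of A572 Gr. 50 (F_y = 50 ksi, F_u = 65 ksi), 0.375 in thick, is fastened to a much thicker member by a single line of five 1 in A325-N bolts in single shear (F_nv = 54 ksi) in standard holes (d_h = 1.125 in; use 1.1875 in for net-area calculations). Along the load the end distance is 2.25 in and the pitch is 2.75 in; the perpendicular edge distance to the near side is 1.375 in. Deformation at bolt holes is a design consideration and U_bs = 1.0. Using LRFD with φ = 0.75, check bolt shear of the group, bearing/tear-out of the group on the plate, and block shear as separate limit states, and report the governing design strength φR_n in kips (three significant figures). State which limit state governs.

Bolt shear: A_b = π·1²/4 = 0.7854 in²; R_n = 54 × 0.7854 × 5 × 1 = 212.1 kips → 0.75 × 212.1 = 159 kips.
Bearing: edge l_c = 1.688, r_n = 49.36 kips; interior l_c = 1.625, r_n = 47.53 kips; R_n = 49.36 + 4·47.53 = 239.5 kips → 180 kips.
Block shear: A_gv = 4.969, A_nv = 2.965, A_nt = 0.293 in²; R_n = min(0.6F_uA_nv, 0.6F_yA_gv) + U_bs·F_u·A_nt = 134.7 kips → 101 kips.
Block shear governs: 101 kips.

101 kips (block shear governs)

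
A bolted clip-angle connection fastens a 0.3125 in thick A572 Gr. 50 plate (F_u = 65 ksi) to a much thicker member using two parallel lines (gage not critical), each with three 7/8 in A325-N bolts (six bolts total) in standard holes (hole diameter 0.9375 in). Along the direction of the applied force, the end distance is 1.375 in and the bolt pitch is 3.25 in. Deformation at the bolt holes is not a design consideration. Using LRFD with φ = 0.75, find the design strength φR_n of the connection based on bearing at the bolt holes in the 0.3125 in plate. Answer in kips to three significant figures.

Per bolt r_n = 1.5 l_c t F_u ≤ 3.0 d t F_u; upper limit = 3.0 × 0.875 × 0.3125 × 65 = 53.32 kips.
Edge bolt: l_c = 1.375 − 0.9375/2 = 0.9062 in → 1.5 × 0.9062 × 0.3125 × 65 = 27.61 → r_n = 27.61 kips.
Interior bolts: l_c = 3.25 − 0.9375 = 2.312 in → 1.5 × 2.312 × 0.3125 × 65 = 70.46 → r_n = 53.32 kips.
R_n = 2 × 27.61 + 4 × 53.32 = 268.5 kips.
Design strength φR_n = 0.75 × 268.5 = 201 kips.

201 kips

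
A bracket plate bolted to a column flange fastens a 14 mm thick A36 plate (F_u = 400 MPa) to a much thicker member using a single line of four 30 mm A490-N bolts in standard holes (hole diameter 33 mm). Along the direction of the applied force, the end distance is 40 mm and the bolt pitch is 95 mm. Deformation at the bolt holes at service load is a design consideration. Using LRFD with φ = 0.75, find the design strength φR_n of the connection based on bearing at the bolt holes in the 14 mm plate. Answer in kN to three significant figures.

1030 kN

Per bolt r_n = 1.2 l_c t F_u ≤ 2.4 d t F_u; upper limit = 2.4 × 30 × 14 × 400 / 1000 = 403.2 kN.
Edge bolt: l_c = 40 − 33/2 = 23.5 mm → 1.2 × 23.5 × 14 × 400 / 1000 = 157.9 → r_n = 157.9 kN.
Interior bolts: l_c = 95 − 33 = 62 mm → 1.2 × 62 × 14 × 400 / 1000 = 416.6 → r_n = 403.2 kN.
R_n = 1 × 157.9 + 3 × 403.2 = 1368 kN.
Design strength φR_n = 0.75 × 1368 = 1030 kN.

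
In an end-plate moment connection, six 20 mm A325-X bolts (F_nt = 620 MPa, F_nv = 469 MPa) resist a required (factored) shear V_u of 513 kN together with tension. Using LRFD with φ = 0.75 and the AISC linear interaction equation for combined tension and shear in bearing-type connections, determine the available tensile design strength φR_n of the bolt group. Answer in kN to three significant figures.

461 kN

A_b = π·20²/4 = 314.2 mm²; f_rv = 513 × 1000 / (6 × 314.2) = 272.2 MPa.
F'_nt = 1.3 F_nt − (F_nt / φF_nv) f_rv = 1.3·620 − (620/(0.75·469))·272.2 = 326.3 MPa, capped at F_nt → F'_nt = 326.3 MPa.
R_n = F'_nt · A_b · n = 326.3 × 314.2 × 6 / 1000 = 615.1 kN.
Design strength φR_n = 0.75 × 615.1 = 461 kN.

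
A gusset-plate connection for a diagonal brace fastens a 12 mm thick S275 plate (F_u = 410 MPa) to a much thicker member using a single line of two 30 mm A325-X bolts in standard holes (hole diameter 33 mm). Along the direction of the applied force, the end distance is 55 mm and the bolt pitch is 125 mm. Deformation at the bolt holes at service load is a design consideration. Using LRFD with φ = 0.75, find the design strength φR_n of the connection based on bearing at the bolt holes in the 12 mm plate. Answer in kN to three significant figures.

436 kN

Per bolt r_n = 1.2 l_c t F_u ≤ 2.4 d t F_u; upper limit = 2.4 × 30 × 12 × 410 / 1000 = 354.2 kN.
Edge bolt: l_c = 55 − 33/2 = 38.5 mm → 1.2 × 38.5 × 12 × 410 / 1000 = 227.3 → r_n = 227.3 kN.
Interior bolts: l_c = 125 − 33 = 92 mm → 1.2 × 92 × 12 × 410 / 1000 = 543.2 → r_n = 354.2 kN.
R_n = 1 × 227.3 + 1 × 354.2 = 581.5 kN.
Design strength φR_n = 0.75 × 581.5 = 436 kN.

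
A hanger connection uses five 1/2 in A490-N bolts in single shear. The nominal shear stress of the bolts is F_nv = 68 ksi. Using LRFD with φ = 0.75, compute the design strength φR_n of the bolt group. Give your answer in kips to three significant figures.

50.1 kips

A_b = π × 0.5² / 4 = 0.1963 in².
R_n = F_nv · A_b · n · n_s = 68 × 0.1963 × 5 × 1 = 66.76 kips.
Design strength φR_n = 0.75 × 66.76 = 50.1 kips.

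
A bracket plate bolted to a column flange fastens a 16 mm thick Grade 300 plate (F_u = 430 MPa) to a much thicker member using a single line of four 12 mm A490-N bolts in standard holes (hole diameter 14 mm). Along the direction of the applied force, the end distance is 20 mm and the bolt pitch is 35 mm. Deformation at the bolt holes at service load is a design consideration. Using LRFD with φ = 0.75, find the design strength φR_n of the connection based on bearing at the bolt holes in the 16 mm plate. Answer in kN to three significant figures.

Per bolt r_n = 1.2 l_c t F_u ≤ 2.4 d t F_u; upper limit = 2.4 × 12 × 16 × 430 / 1000 = 198.1 kN.
Edge bolt: l_c = 20 − 14/2 = 13 mm → 1.2 × 13 × 16 × 430 / 1000 = 107.3 → r_n = 107.3 kN.
Interior bolts: l_c = 35 − 14 = 21 mm → 1.2 × 21 × 16 × 430 / 1000 = 173.4 → r_n = 173.4 kN.
R_n = 1 × 107.3 + 3 × 173.4 = 627.5 kN.
Design strength φR_n = 0.75 × 627.5 = 471 kN.

471 kN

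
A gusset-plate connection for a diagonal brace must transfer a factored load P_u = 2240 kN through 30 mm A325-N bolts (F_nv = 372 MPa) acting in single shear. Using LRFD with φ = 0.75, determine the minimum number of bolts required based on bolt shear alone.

A_b = π·30²/4 = 706.9 mm².
Per-bolt design strength φR_n = 0.75 × 372 × 706.9 × 1 / 1000 = 197.2 kN.
n ≥ 2240 / 197.2 = 11.36 → use 12 bolts.

12 bolts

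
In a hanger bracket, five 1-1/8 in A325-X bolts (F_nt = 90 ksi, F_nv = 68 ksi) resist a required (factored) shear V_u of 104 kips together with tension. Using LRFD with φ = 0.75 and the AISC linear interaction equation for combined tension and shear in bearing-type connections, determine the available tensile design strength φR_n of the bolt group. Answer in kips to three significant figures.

A_b = π·1.125²/4 = 0.994 in²; f_rv = 104 / (5 × 0.994) = 20.93 ksi.
F'_nt = 1.3 F_nt − (F_nt / φF_nv) f_rv = 1.3·90 − (90/(0.75·68))·20.93 = 80.07 ksi, capped at F_nt → F'_nt = 80.07 ksi.
R_n = F'_nt · A_b · n = 80.07 × 0.994 × 5 = 398 kips.
Design strength φR_n = 0.75 × 398 = 298 kips.

298 kips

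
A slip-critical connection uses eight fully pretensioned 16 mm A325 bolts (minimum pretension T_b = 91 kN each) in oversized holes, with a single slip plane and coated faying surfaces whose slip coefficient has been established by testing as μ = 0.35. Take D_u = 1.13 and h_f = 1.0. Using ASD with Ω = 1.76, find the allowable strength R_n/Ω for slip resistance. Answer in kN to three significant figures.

R_n = μ · D_u · h_f · T_b · n_s · n_b = 0.35 × 1.13 × 1.0 × 91 × 1 × 8 = 287.9 kN.
Allowable strength R_n/Ω = 287.9 / 1.76 = 164 kN.

164 kN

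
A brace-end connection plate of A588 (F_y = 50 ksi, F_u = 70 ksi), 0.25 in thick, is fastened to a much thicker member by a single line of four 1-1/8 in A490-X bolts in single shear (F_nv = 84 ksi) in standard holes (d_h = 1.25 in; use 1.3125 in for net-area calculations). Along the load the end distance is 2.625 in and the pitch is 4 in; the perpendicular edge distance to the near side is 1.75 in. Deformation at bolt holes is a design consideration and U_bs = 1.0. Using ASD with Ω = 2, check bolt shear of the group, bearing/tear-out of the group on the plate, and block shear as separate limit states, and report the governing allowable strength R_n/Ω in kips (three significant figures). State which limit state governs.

62.2 kips (block shear governs)

Bolt shear: A_b = π·1.125²/4 = 0.994 in²; R_n = 84 × 0.994 × 4 × 1 = 334 kips → 334 / 2 = 167 kips.
Bearing: edge l_c = 2, r_n = 42 kips; interior l_c = 2.75, r_n = 47.25 kips; R_n = 42 + 3·47.25 = 183.7 kips → 91.9 kips.
Block shear: A_gv = 3.656, A_nv = 2.508, A_nt = 0.2734 in²; R_n = min(0.6F_uA_nv, 0.6F_yA_gv) + U_bs·F_u·A_nt = 124.5 kips → 62.2 kips.
Block shear governs: 62.2 kips.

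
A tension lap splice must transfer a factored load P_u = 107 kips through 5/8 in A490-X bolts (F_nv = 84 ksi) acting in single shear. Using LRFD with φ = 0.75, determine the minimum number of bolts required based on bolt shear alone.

A_b = π·0.625²/4 = 0.3068 in².
Per-bolt design strength φR_n = 0.75 × 84 × 0.3068 × 1 = 19.33 kips.
n ≥ 107 / 19.33 = 5.536 → use 6 bolts.

6 bolts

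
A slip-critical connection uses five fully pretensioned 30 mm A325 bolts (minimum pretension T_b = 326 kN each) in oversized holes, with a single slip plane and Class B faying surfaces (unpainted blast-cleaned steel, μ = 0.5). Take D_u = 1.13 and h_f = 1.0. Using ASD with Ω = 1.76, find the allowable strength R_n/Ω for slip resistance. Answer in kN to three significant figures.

523 kN

R_n = μ · D_u · h_f · T_b · n_s · n_b = 0.5 × 1.13 × 1.0 × 326 × 1 × 5 = 920.9 kN.
Allowable strength R_n/Ω = 920.9 / 1.76 = 523 kN.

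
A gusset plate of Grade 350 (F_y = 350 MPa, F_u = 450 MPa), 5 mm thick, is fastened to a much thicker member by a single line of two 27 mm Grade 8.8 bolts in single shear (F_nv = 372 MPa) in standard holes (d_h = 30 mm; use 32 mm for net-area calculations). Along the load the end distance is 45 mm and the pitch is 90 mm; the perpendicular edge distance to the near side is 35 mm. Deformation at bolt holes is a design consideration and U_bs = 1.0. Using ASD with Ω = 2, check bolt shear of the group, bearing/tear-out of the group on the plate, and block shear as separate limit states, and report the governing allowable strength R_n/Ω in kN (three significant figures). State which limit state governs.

80.1 kN (block shear governs)

Bolt shear: A_b = π·27²/4 = 572.6 mm²; R_n = 372 × 572.6 × 2 × 1 / 1000 = 426 kN → 426 / 2 = 213 kN.
Bearing: edge l_c = 30, r_n = 81 kN; interior l_c = 60, r_n = 145.8 kN; R_n = 81 + 1·145.8 = 226.8 kN → 113 kN.
Block shear: A_gv = 675, A_nv = 435, A_nt = 95 mm²; R_n = min(0.6F_uA_nv, 0.6F_yA_gv) + U_bs·F_u·A_nt = 160.2 kN → 80.1 kN.
Block shear governs: 80.1 kN.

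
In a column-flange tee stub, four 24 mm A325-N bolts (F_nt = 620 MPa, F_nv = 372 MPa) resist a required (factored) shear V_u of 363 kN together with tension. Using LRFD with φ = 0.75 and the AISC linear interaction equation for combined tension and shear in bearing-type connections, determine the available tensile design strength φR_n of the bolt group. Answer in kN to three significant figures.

A_b = π·24²/4 = 452.4 mm²; f_rv = 363 × 1000 / (4 × 452.4) = 200.6 MPa.
F'_nt = 1.3 F_nt − (F_nt / φF_nv) f_rv = 1.3·620 − (620/(0.75·372))·200.6 = 360.2 MPa, capped at F_nt → F'_nt = 360.2 MPa.
R_n = F'_nt · A_b · n = 360.2 × 452.4 × 4 / 1000 = 651.8 kN.
Design strength φR_n = 0.75 × 651.8 = 489 kN.

489 kN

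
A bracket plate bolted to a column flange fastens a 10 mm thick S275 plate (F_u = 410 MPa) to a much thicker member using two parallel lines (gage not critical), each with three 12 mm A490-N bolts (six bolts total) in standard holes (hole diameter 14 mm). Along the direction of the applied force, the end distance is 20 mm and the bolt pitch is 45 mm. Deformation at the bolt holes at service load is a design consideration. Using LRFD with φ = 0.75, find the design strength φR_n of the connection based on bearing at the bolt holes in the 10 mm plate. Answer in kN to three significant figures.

450 kN

Per bolt r_n = 1.2 l_c t F_u ≤ 2.4 d t F_u; upper limit = 2.4 × 12 × 10 × 410 / 1000 = 118.1 kN.
Edge bolt: l_c = 20 − 14/2 = 13 mm → 1.2 × 13 × 10 × 410 / 1000 = 63.96 → r_n = 63.96 kN.
Interior bolts: l_c = 45 − 14 = 31 mm → 1.2 × 31 × 10 × 410 / 1000 = 152.5 → r_n = 118.1 kN.
R_n = 2 × 63.96 + 4 × 118.1 = 600.2 kN.
Design strength φR_n = 0.75 × 600.2 = 450 kN.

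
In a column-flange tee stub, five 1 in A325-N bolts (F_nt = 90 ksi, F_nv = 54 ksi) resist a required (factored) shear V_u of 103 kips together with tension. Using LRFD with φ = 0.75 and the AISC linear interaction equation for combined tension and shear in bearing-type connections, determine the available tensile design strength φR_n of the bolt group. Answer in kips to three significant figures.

A_b = π·1²/4 = 0.7854 in²; f_rv = 103 / (5 × 0.7854) = 26.23 ksi.
F'_nt = 1.3 F_nt − (F_nt / φF_nv) f_rv = 1.3·90 − (90/(0.75·54))·26.23 = 58.71 ksi, capped at F_nt → F'_nt = 58.71 ksi.
R_n = F'_nt · A_b · n = 58.71 × 0.7854 × 5 = 230.6 kips.
Design strength φR_n = 0.75 × 230.6 = 173 kips.

173 kips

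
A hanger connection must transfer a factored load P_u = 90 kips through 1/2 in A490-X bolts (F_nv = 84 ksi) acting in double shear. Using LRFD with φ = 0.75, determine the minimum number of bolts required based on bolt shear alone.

A_b = π·0.5²/4 = 0.1963 in².
Per-bolt design strength φR_n = 0.75 × 84 × 0.1963 × 2 = 24.74 kips.
n ≥ 90 / 24.74 = 3.638 → use 4 bolts.

4 bolts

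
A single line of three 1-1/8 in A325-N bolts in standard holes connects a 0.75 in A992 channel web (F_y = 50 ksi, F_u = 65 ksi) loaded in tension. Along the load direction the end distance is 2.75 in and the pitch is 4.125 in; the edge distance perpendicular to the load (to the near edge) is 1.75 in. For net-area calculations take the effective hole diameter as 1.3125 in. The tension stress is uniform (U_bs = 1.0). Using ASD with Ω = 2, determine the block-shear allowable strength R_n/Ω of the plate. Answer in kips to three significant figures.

Shear plane L_v = 2.75 + 2·4.125 = 11 in; A_gv = 11 × 0.75 = 8.25 in².
A_nv = (11 − 2.5·1.3125) × 0.75 = 5.789 in².
A_nt = (1.75 − 0.5·1.3125) × 0.75 = 0.8203 in².
0.6 F_u A_nv = 225.8 kips; 0.6 F_y A_gv = 247.5 kips → shear rupture governs the shear term.
R_n = 225.8 + 1.0 × 65 × 0.8203 = 279.1 kips.
Allowable strength R_n/Ω = 279.1 / 2 = 140 kips.

140 kips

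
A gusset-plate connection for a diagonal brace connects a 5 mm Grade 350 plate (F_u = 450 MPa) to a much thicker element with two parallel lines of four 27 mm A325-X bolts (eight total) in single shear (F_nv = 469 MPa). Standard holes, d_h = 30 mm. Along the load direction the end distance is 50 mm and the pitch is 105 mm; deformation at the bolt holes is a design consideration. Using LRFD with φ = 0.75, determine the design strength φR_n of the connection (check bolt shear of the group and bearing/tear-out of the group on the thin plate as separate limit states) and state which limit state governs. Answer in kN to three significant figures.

Bolt shear: A_b = π·27²/4 = 572.6 mm²; R_n = 469 × 572.6 × 8 × 1 / 1000 = 2148 kN → 0.75 × 2148 = 1610 kN.
Bearing (1.2 l_c t F_u ≤ 2.4 d t F_u): upper limit = 2.4·27·5·450 / 1000 = 145.8 kN.
  Edge l_c = 50 − 30/2 = 35 → r_n = 94.5 kN; interior l_c = 105 − 30 = 75 → r_n = 145.8 kN.
  R_n,bearing = 2·94.5 + 6·145.8 = 1064 kN → 0.75 × 1064 = 798 kN.
Bearing governs: 798 kN.

798 kN (bearing governs)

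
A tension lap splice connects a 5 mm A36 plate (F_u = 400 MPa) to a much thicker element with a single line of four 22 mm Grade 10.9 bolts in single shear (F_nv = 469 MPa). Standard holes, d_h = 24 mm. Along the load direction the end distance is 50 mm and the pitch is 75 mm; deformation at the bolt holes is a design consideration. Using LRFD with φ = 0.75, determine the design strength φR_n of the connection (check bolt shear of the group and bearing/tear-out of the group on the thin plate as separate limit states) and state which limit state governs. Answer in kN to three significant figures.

306 kN (bearing governs)

Bolt shear: A_b = π·22²/4 = 380.1 mm²; R_n = 469 × 380.1 × 4 × 1 / 1000 = 713.1 kN → 0.75 × 713.1 = 535 kN.
Bearing (1.2 l_c t F_u ≤ 2.4 d t F_u): upper limit = 2.4·22·5·400 / 1000 = 105.6 kN.
  Edge l_c = 50 − 24/2 = 38 → r_n = 91.2 kN; interior l_c = 75 − 24 = 51 → r_n = 105.6 kN.
  R_n,bearing = 1·91.2 + 3·105.6 = 408 kN → 0.75 × 408 = 306 kN.
Bearing governs: 306 kN.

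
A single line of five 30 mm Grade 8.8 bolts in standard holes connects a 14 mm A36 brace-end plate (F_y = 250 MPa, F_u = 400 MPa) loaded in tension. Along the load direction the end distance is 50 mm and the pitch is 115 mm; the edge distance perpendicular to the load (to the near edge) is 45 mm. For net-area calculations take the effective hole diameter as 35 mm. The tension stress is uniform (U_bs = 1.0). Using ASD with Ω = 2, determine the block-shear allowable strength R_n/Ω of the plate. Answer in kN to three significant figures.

Shear plane L_v = 50 + 4·115 = 510 mm; A_gv = 510 × 14 = 7140 mm².
A_nv = (510 − 4.5·35) × 14 = 4935 mm².
A_nt = (45 − 0.5·35) × 14 = 385 mm².
0.6 F_u A_nv = 1184 kN; 0.6 F_y A_gv = 1071 kN → shear yielding governs the shear term.
R_n = 1071 + 1.0 × 400 × 385 / 1000 = 1225 kN.
Allowable strength R_n/Ω = 1225 / 2 = 612 kN.

612 kN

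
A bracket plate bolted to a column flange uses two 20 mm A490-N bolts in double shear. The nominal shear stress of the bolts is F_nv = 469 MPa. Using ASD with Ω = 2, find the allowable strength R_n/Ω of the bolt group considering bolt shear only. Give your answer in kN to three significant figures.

295 kN

A_b = π × 20² / 4 = 314.2 mm².
R_n = F_nv · A_b · n · n_s = 469 × 314.2 × 2 × 2 / 1000 = 589.4 kN.
Allowable strength R_n/Ω = 589.4 / 2 = 295 kN.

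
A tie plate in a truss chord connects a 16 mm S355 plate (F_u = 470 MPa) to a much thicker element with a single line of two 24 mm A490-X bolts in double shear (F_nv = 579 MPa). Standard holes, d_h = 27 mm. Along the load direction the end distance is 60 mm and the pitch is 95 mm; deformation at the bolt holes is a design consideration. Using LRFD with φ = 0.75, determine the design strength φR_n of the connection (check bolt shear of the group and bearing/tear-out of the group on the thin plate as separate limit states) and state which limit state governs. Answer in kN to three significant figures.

Bolt shear: A_b = π·24²/4 = 452.4 mm²; R_n = 579 × 452.4 × 2 × 2 / 1000 = 1048 kN → 0.75 × 1048 = 786 kN.
Bearing (1.2 l_c t F_u ≤ 2.4 d t F_u): upper limit = 2.4·24·16·470 / 1000 = 433.2 kN.
  Edge l_c = 60 − 27/2 = 46.5 → r_n = 419.6 kN; interior l_c = 95 − 27 = 68 → r_n = 433.2 kN.
  R_n,bearing = 1·419.6 + 1·433.2 = 852.8 kN → 0.75 × 852.8 = 640 kN.
Bearing governs: 640 kN.

640 kN (bearing governs)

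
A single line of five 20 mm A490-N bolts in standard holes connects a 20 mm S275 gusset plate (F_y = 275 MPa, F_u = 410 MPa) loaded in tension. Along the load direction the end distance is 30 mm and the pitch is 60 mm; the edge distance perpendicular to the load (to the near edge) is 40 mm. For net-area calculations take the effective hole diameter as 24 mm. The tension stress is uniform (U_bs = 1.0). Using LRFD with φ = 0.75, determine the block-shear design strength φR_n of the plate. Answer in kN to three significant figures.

Shear plane L_v = 30 + 4·60 = 270 mm; A_gv = 270 × 20 = 5400 mm².
A_nv = (270 − 4.5·24) × 20 = 3240 mm².
A_nt = (40 − 0.5·24) × 20 = 560 mm².
0.6 F_u A_nv = 797 kN; 0.6 F_y A_gv = 891 kN → shear rupture governs the shear term.
R_n = 797 + 1.0 × 410 × 560 / 1000 = 1027 kN.
Design strength φR_n = 0.75 × 1027 = 770 kN.

770 kN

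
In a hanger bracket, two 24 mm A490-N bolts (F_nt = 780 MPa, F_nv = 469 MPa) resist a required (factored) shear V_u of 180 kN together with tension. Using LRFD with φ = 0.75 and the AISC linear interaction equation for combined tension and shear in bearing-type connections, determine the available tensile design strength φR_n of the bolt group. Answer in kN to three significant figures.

389 kN

A_b = π·24²/4 = 452.4 mm²; f_rv = 180 × 1000 / (2 × 452.4) = 198.9 MPa.
F'_nt = 1.3 F_nt − (F_nt / φF_nv) f_rv = 1.3·780 − (780/(0.75·469))·198.9 = 572.8 MPa, capped at F_nt → F'_nt = 572.8 MPa.
R_n = F'_nt · A_b · n = 572.8 × 452.4 × 2 / 1000 = 518.3 kN.
Design strength φR_n = 0.75 × 518.3 = 389 kN.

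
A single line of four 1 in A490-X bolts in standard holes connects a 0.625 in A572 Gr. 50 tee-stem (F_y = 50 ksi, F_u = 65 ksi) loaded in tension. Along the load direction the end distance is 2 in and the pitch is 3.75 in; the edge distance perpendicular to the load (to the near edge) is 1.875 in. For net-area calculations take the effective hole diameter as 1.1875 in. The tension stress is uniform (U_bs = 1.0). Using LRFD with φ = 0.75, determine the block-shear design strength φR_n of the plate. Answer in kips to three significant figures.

Shear plane L_v = 2 + 3·3.75 = 13.25 in; A_gv = 13.25 × 0.625 = 8.281 in².
A_nv = (13.25 − 3.5·1.1875) × 0.625 = 5.684 in².
A_nt = (1.875 − 0.5·1.1875) × 0.625 = 0.8008 in².
0.6 F_u A_nv = 221.7 kips; 0.6 F_y A_gv = 248.4 kips → shear rupture governs the shear term.
R_n = 221.7 + 1.0 × 65 × 0.8008 = 273.7 kips.
Design strength φR_n = 0.75 × 273.7 = 205 kips.

205 kips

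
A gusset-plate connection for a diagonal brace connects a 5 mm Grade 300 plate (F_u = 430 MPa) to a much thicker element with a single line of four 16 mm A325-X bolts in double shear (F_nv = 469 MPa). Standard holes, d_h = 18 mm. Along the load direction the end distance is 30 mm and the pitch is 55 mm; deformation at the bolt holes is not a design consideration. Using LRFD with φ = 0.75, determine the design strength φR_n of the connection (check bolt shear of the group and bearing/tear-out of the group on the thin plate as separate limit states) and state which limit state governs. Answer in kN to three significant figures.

283 kN (bearing governs)

Bolt shear: A_b = π·16²/4 = 201.1 mm²; R_n = 469 × 201.1 × 4 × 2 / 1000 = 754.4 kN → 0.75 × 754.4 = 566 kN.
Bearing (1.5 l_c t F_u ≤ 3.0 d t F_u): upper limit = 3.0·16·5·430 / 1000 = 103.2 kN.
  Edge l_c = 30 − 18/2 = 21 → r_n = 67.72 kN; interior l_c = 55 − 18 = 37 → r_n = 103.2 kN.
  R_n,bearing = 1·67.72 + 3·103.2 = 377.3 kN → 0.75 × 377.3 = 283 kN.
Bearing governs: 283 kN.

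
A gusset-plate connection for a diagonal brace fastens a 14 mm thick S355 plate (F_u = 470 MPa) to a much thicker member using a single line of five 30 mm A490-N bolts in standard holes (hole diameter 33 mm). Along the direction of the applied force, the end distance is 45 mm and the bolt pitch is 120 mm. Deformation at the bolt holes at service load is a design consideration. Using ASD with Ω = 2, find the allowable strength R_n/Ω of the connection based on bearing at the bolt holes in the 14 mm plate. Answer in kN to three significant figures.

1060 kN

Per bolt r_n = 1.2 l_c t F_u ≤ 2.4 d t F_u; upper limit = 2.4 × 30 × 14 × 470 / 1000 = 473.8 kN.
Edge bolt: l_c = 45 − 33/2 = 28.5 mm → 1.2 × 28.5 × 14 × 470 / 1000 = 225 → r_n = 225 kN.
Interior bolts: l_c = 120 − 33 = 87 mm → 1.2 × 87 × 14 × 470 / 1000 = 687 → r_n = 473.8 kN.
R_n = 1 × 225 + 4 × 473.8 = 2120 kN.
Allowable strength R_n/Ω = 2120 / 2 = 1060 kN.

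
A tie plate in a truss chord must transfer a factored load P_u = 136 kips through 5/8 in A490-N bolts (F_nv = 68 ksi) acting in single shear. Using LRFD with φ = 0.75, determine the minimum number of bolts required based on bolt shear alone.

9 bolts

A_b = π·0.625²/4 = 0.3068 in².
Per-bolt design strength φR_n = 0.75 × 68 × 0.3068 × 1 = 15.65 kips.
n ≥ 136 / 15.65 = 8.692 → use 9 bolts.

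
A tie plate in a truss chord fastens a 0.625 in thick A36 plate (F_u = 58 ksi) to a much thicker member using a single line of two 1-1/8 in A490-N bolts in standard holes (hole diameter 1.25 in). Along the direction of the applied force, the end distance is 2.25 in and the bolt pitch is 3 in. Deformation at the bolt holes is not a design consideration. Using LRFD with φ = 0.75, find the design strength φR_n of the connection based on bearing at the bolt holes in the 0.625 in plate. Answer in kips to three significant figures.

138 kips

Per bolt r_n = 1.5 l_c t F_u ≤ 3.0 d t F_u; upper limit = 3.0 × 1.125 × 0.625 × 58 = 122.3 kips.
Edge bolt: l_c = 2.25 − 1.25/2 = 1.625 in → 1.5 × 1.625 × 0.625 × 58 = 88.36 → r_n = 88.36 kips.
Interior bolts: l_c = 3 − 1.25 = 1.75 in → 1.5 × 1.75 × 0.625 × 58 = 95.16 → r_n = 95.16 kips.
R_n = 1 × 88.36 + 1 × 95.16 = 183.5 kips.
Design strength φR_n = 0.75 × 183.5 = 138 kips.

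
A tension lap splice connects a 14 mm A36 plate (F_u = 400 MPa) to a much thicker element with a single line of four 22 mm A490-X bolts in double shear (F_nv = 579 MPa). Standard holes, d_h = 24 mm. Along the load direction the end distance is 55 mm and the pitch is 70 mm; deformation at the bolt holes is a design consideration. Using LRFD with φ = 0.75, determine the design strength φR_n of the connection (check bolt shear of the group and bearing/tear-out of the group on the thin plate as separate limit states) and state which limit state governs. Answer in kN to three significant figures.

882 kN (bearing governs)

Bolt shear: A_b = π·22²/4 = 380.1 mm²; R_n = 579 × 380.1 × 4 × 2 / 1000 = 1761 kN → 0.75 × 1761 = 1320 kN.
Bearing (1.2 l_c t F_u ≤ 2.4 d t F_u): upper limit = 2.4·22·14·400 / 1000 = 295.7 kN.
  Edge l_c = 55 − 24/2 = 43 → r_n = 289 kN; interior l_c = 70 − 24 = 46 → r_n = 295.7 kN.
  R_n,bearing = 1·289 + 3·295.7 = 1176 kN → 0.75 × 1176 = 882 kN.
Bearing governs: 882 kN.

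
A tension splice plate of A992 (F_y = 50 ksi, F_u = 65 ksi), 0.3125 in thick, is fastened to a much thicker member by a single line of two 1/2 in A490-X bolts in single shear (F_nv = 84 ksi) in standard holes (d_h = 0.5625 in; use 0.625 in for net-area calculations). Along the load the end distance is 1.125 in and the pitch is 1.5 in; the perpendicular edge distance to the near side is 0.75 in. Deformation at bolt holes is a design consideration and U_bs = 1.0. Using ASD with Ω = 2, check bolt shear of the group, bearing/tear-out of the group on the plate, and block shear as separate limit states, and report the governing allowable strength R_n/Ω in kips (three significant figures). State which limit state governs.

Bolt shear: A_b = π·0.5²/4 = 0.1963 in²; R_n = 84 × 0.1963 × 2 × 1 = 32.99 kips → 32.99 / 2 = 16.5 kips.
Bearing: edge l_c = 0.8438, r_n = 20.57 kips; interior l_c = 0.9375, r_n = 22.85 kips; R_n = 20.57 + 1·22.85 = 43.42 kips → 21.7 kips.
Block shear: A_gv = 0.8203, A_nv = 0.5273, A_nt = 0.1367 in²; R_n = min(0.6F_uA_nv, 0.6F_yA_gv) + U_bs·F_u·A_nt = 29.45 kips → 14.7 kips.
Block shear governs: 14.7 kips.

14.7 kips (block shear governs)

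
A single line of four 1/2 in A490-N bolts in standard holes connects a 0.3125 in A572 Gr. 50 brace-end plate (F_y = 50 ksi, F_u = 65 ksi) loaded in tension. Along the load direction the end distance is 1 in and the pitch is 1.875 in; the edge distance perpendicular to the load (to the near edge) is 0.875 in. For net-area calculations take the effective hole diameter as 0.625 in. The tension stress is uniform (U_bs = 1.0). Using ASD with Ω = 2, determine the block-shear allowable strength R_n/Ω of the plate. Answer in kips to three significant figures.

32.8 kips

Shear plane L_v = 1 + 3·1.875 = 6.625 in; A_gv = 6.625 × 0.3125 = 2.07 in².
A_nv = (6.625 − 3.5·0.625) × 0.3125 = 1.387 in².
A_nt = (0.875 − 0.5·0.625) × 0.3125 = 0.1758 in².
0.6 F_u A_nv = 54.08 kips; 0.6 F_y A_gv = 62.11 kips → shear rupture governs the shear term.
R_n = 54.08 + 1.0 × 65 × 0.1758 = 65.51 kips.
Allowable strength R_n/Ω = 65.51 / 2 = 32.8 kips.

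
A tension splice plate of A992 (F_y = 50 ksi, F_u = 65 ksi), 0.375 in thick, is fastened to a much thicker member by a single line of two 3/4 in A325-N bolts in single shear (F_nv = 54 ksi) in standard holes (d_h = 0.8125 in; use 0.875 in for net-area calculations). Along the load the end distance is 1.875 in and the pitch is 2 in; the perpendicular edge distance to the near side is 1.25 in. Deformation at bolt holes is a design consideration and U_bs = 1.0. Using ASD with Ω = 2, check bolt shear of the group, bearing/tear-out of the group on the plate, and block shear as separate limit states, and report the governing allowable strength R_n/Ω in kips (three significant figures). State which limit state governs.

23.9 kips (bolt shear governs)

Bolt shear: A_b = π·0.75²/4 = 0.4418 in²; R_n = 54 × 0.4418 × 2 × 1 = 47.71 kips → 47.71 / 2 = 23.9 kips.
Bearing: edge l_c = 1.469, r_n = 42.96 kips; interior l_c = 1.188, r_n = 34.73 kips; R_n = 42.96 + 1·34.73 = 77.7 kips → 38.8 kips.
Block shear: A_gv = 1.453, A_nv = 0.9609, A_nt = 0.3047 in²; R_n = min(0.6F_uA_nv, 0.6F_yA_gv) + U_bs·F_u·A_nt = 57.28 kips → 28.6 kips.
Bolt shear governs: 23.9 kips.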